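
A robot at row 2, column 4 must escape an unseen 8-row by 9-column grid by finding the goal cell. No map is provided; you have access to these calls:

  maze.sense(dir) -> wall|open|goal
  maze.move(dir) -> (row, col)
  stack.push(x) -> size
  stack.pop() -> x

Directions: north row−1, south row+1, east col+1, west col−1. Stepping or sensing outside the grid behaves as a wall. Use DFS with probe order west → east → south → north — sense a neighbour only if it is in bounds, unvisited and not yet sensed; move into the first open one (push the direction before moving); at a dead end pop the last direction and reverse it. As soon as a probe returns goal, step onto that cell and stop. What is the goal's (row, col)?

Act: maze.sense[dir: west]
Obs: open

Act: stack.push[x: west]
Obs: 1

Act: maze.move[dir: west]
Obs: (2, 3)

Act: maze.sense[dir: west]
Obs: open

Act: stack.push[x: west]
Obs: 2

Act: maze.move[dir: west]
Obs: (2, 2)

Act: maze.sense[dir: west]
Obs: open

Act: stack.push[x: west]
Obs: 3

Act: maze.move[dir: west]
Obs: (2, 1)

Act: maze.sense[dir: west]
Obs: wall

Act: maze.sense[dir: south]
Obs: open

Act: stack.push[x: south]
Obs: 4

Act: maze.move[dir: south]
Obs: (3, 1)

Act: maze.sense[dir: west]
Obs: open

Act: stack.push[x: west]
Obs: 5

Act: maze.move[dir: west]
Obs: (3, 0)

Act: maze.sense[dir: south]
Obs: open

Act: stack.push[x: south]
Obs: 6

Act: maze.move[dir: south]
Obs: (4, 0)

Act: maze.sense[dir: east]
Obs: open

Act: stack.push[x: east]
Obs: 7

Act: maze.move[dir: east]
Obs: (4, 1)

Act: maze.sense[dir: east]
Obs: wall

Act: maze.sense[dir: south]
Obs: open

Act: stack.push[x: south]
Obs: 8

Act: maze.move[dir: south]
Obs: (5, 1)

Act: maze.sense[dir: west]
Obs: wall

Act: maze.sense[dir: east]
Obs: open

Act: stack.push[x: east]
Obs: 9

Act: maze.move[dir: east]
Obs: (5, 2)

Act: maze.sense[dir: east]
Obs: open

Act: stack.push[x: east]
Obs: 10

Act: maze.move[dir: east]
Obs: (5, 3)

Act: maze.sense[dir: east]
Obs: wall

Act: maze.sense[dir: south]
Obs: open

Act: stack.push[x: south]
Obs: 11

Act: maze.move[dir: south]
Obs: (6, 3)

Act: maze.sense[dir: west]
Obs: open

Act: stack.push[x: west]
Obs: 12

Act: maze.move[dir: west]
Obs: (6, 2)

Act: maze.sense[dir: west]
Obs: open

Act: stack.push[x: west]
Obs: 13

Act: maze.move[dir: west]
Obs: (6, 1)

Act: maze.sense[dir: west]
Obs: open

Act: stack.push[x: west]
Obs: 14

Act: maze.move[dir: west]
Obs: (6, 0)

Act: maze.sense[dir: south]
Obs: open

Act: stack.push[x: south]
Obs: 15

Act: maze.move[dir: south]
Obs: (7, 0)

Act: maze.sense[dir: east]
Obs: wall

Act: stack.pop[]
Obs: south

Act: maze.move[dir: north]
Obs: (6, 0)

Act: stack.pop[]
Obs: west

Act: maze.move[dir: east]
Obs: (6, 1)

Act: stack.pop[]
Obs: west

Act: maze.move[dir: east]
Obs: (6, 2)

Act: maze.sense[dir: south]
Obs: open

Act: stack.push[x: south]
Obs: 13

Act: maze.move[dir: south]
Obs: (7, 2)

Act: maze.sense[dir: east]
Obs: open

Act: stack.push[x: east]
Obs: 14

Act: maze.move[dir: east]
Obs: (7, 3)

Act: maze.sense[dir: east]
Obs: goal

Act: maze.move[dir: east]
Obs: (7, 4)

Answer: (7, 4)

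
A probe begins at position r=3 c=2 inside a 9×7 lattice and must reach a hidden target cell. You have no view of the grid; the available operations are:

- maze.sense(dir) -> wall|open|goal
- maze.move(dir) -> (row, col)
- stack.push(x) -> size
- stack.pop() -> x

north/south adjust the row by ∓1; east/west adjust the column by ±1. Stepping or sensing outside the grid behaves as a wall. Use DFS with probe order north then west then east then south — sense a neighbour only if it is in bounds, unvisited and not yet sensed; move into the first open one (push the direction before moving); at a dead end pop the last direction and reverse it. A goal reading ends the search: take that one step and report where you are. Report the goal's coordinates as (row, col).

! sense(dir=north) => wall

! sense(dir=west) => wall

! sense(dir=east) => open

! push(x=east) => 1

! move(dir=east) => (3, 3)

! sense(dir=north) => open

! push(x=north) => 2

! move(dir=north) => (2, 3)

! sense(dir=north) => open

! push(x=north) => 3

! move(dir=north) => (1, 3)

! sense(dir=north) => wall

! sense(dir=west) => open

! push(x=west) => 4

! move(dir=west) => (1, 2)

! sense(dir=north) => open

! push(x=north) => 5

! move(dir=north) => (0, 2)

! sense(dir=west) => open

! push(x=west) => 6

! move(dir=west) => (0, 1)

! sense(dir=west) => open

! push(x=west) => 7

! move(dir=west) => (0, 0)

! sense(dir=south) => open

! push(x=south) => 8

! move(dir=south) => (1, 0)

! sense(dir=east) => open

! push(x=east) => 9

! move(dir=east) => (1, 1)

! sense(dir=south) => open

! push(x=south) => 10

! move(dir=south) => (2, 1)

! sense(dir=west) => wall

! pop() => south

! move(dir=north) => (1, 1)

! pop() => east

! move(dir=west) => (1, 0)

! pop() => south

! move(dir=north) => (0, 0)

! pop() => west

! move(dir=east) => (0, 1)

! pop() => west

! move(dir=east) => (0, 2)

! pop() => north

! move(dir=south) => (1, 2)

! pop() => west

! move(dir=east) => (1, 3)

! sense(dir=east) => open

! push(x=east) => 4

! move(dir=east) => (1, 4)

! sense(dir=north) => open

! push(x=north) => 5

! move(dir=north) => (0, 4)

! sense(dir=east) => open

! push(x=east) => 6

! move(dir=east) => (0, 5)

! sense(dir=east) => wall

! sense(dir=south) => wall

! pop() => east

! move(dir=west) => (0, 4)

! pop() => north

! move(dir=south) => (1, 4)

! sense(dir=south) => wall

! pop() => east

! move(dir=west) => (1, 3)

! pop() => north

! move(dir=south) => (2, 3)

! pop() => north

! move(dir=south) => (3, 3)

! sense(dir=east) => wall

! sense(dir=south) => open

! push(x=south) => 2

! move(dir=south) => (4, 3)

! sense(dir=west) => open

! push(x=west) => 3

! move(dir=west) => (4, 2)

! sense(dir=west) => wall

! sense(dir=south) => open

! push(x=south) => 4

! move(dir=south) => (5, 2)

! sense(dir=west) => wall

! sense(dir=east) => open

! push(x=east) => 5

! move(dir=east) => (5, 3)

! sense(dir=east) => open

! push(x=east) => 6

! move(dir=east) => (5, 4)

! sense(dir=north) => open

! push(x=north) => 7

! move(dir=north) => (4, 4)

! sense(dir=east) => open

! push(x=east) => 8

! move(dir=east) => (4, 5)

! sense(dir=north) => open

! push(x=north) => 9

! move(dir=north) => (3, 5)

! sense(dir=north) => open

! push(x=north) => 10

! move(dir=north) => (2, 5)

! sense(dir=east) => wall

! pop() => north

! move(dir=south) => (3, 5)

! sense(dir=east) => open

! push(x=east) => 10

! move(dir=east) => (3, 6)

! sense(dir=south) => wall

! pop() => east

! move(dir=west) => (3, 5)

! pop() => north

! move(dir=south) => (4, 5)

! sense(dir=south) => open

! push(x=south) => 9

! move(dir=south) => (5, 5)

! sense(dir=east) => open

! push(x=east) => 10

! move(dir=east) => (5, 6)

! sense(dir=south) => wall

! pop() => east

! move(dir=west) => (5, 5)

! sense(dir=south) => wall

! pop() => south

! move(dir=north) => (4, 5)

! pop() => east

! move(dir=west) => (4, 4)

! pop() => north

! move(dir=south) => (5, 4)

! sense(dir=south) => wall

! pop() => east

! move(dir=west) => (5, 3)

! sense(dir=south) => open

! push(x=south) => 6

! move(dir=south) => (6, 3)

! sense(dir=west) => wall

! sense(dir=south) => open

! push(x=south) => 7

! move(dir=south) => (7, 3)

! sense(dir=west) => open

! push(x=west) => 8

! move(dir=west) => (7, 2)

! sense(dir=west) => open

! push(x=west) => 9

! move(dir=west) => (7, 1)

! sense(dir=north) => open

! push(x=north) => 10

! move(dir=north) => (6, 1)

! sense(dir=west) => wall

! pop() => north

! move(dir=south) => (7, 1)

! sense(dir=west) => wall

! sense(dir=south) => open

! push(x=south) => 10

! move(dir=south) => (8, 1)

! sense(dir=west) => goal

! move(dir=west) => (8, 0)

Answer: (8, 0)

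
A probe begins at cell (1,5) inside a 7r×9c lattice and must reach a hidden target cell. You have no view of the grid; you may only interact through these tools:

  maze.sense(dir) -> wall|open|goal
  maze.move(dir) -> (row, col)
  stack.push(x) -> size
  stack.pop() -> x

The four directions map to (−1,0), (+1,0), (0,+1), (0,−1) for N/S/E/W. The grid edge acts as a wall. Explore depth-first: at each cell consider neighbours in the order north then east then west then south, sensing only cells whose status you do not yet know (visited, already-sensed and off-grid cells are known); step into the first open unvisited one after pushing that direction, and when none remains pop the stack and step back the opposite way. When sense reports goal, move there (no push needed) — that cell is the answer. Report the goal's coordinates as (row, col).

-- 1. maze.sense(dir='north') -> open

-- 2. stack.push(x='north') -> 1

-- 3. maze.move(dir='north') -> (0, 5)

-- 4. maze.sense(dir='east') -> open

-- 5. stack.push(x='east') -> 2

-- 6. maze.move(dir='east') -> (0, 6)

-- 7. maze.sense(dir='east') -> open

-- 8. stack.push(x='east') -> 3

-- 9. maze.move(dir='east') -> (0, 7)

-- 10. maze.sense(dir='east') -> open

-- 11. stack.push(x='east') -> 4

-- 12. maze.move(dir='east') -> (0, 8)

-- 13. maze.sense(dir='south') -> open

-- 14. stack.push(x='south') -> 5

-- 15. maze.move(dir='south') -> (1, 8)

-- 16. maze.sense(dir='west') -> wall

-- 17. maze.sense(dir='south') -> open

-- 18. stack.push(x='south') -> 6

-- 19. maze.move(dir='south') -> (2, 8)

-- 20. maze.sense(dir='west') -> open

-- 21. stack.push(x='west') -> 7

-- 22. maze.move(dir='west') -> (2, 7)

-- 23. maze.sense(dir='west') -> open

-- 24. stack.push(x='west') -> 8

-- 25. maze.move(dir='west') -> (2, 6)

-- 26. maze.sense(dir='north') -> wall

-- 27. maze.sense(dir='west') -> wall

-- 28. maze.sense(dir='south') -> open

-- 29. stack.push(x='south') -> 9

-- 30. maze.move(dir='south') -> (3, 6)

-- 31. maze.sense(dir='east') -> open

-- 32. stack.push(x='east') -> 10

-- 33. maze.move(dir='east') -> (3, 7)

-- 34. maze.sense(dir='east') -> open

-- 35. stack.push(x='east') -> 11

-- 36. maze.move(dir='east') -> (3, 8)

-- 37. maze.sense(dir='south') -> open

-- 38. stack.push(x='south') -> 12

-- 39. maze.move(dir='south') -> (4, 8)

-- 40. maze.sense(dir='west') -> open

-- 41. stack.push(x='west') -> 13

-- 42. maze.move(dir='west') -> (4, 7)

-- 43. maze.sense(dir='west') -> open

-- 44. stack.push(x='west') -> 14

-- 45. maze.move(dir='west') -> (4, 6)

-- 46. maze.sense(dir='west') -> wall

-- 47. maze.sense(dir='south') -> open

-- 48. stack.push(x='south') -> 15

-- 49. maze.move(dir='south') -> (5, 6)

-- 50. maze.sense(dir='east') -> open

-- 51. stack.push(x='east') -> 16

-- 52. maze.move(dir='east') -> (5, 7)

-- 53. maze.sense(dir='east') -> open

-- 54. stack.push(x='east') -> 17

-- 55. maze.move(dir='east') -> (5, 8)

-- 56. maze.sense(dir='south') -> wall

-- 57. stack.pop() -> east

-- 58. maze.move(dir='west') -> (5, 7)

-- 59. maze.sense(dir='south') -> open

-- 60. stack.push(x='south') -> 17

-- 61. maze.move(dir='south') -> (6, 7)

-- 62. maze.sense(dir='west') -> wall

-- 63. stack.pop() -> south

-- 64. maze.move(dir='north') -> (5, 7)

-- 65. stack.pop() -> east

-- 66. maze.move(dir='west') -> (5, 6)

-- 67. maze.sense(dir='west') -> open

-- 68. stack.push(x='west') -> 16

-- 69. maze.move(dir='west') -> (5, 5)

-- 70. maze.sense(dir='west') -> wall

-- 71. maze.sense(dir='south') -> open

-- 72. stack.push(x='south') -> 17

-- 73. maze.move(dir='south') -> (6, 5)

-- 74. maze.sense(dir='west') -> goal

-- 75. maze.move(dir='west') -> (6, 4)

Answer: (6, 4)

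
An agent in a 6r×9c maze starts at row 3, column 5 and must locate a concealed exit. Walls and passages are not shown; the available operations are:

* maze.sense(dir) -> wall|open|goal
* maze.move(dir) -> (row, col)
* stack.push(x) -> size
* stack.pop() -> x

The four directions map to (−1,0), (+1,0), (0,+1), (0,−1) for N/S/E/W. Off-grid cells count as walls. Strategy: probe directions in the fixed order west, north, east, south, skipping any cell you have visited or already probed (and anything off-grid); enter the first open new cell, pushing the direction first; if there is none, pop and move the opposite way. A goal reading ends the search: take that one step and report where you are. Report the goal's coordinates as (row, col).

I use maze.sense with dir='west', yielding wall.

Then maze.sense with dir='north', yielding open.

Using stack.push with x='north', giving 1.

Next I call maze.move with dir='north', — result: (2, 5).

Calling maze.sense with dir='west', and see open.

I run stack.push with x='west', which returns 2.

I try maze.move with dir='west', which returns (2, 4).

Invoking maze.sense with dir='west', and observe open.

I invoke stack.push with x='west', and see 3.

I try maze.move with dir='west', giving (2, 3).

Now I run maze.sense with dir='west', yielding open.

I try stack.push with x='west', giving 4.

Then maze.move with dir='west', and see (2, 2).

Now I run maze.sense with dir='west', yielding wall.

I use maze.sense with dir='north', which returns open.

Then stack.push with x='north', and see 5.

I invoke maze.move with dir='north', and observe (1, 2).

Then maze.sense with dir='west', and see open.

I try stack.push with x='west', and get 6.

Next I call maze.move with dir='west', and see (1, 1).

I invoke maze.sense with dir='west', yielding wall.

Now I run maze.sense with dir='north', and observe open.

I call stack.push with x='north', and observe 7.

I call maze.move with dir='north', which returns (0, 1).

Using maze.sense with dir='west', : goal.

Calling maze.move with dir='west', and see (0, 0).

Answer: (0, 0)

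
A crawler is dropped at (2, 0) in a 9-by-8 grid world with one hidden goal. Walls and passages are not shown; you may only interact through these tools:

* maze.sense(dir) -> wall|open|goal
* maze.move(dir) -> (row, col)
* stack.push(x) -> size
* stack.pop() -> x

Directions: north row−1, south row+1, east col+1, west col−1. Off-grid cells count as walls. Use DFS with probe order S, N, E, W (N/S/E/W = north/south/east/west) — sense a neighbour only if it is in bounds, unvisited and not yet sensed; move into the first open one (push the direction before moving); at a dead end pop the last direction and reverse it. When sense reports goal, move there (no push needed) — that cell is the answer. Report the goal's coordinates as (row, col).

-- 1. maze.sense(dir='south') : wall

-- 2. maze.sense(dir='north') : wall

-- 3. maze.sense(dir='east') : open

-- 4. stack.push(x='east') : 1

-- 5. maze.move(dir='east') : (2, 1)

-- 6. maze.sense(dir='south') : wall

-- 7. maze.sense(dir='north') : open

-- 8. stack.push(x='north') : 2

-- 9. maze.move(dir='north') : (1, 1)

-- 10. maze.sense(dir='north') : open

-- 11. stack.push(x='north') : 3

-- 12. maze.move(dir='north') : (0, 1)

-- 13. maze.sense(dir='east') : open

-- 14. stack.push(x='east') : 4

-- 15. maze.move(dir='east') : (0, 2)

-- 16. maze.sense(dir='south') : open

-- 17. stack.push(x='south') : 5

-- 18. maze.move(dir='south') : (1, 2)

-- 19. maze.sense(dir='south') : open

-- 20. stack.push(x='south') : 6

-- 21. maze.move(dir='south') : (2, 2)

-- 22. maze.sense(dir='south') : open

-- 23. stack.push(x='south') : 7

-- 24. maze.move(dir='south') : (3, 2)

-- 25. maze.sense(dir='south') : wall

-- 26. maze.sense(dir='east') : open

-- 27. stack.push(x='east') : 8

-- 28. maze.move(dir='east') : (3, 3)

-- 29. maze.sense(dir='south') : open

-- 30. stack.push(x='south') : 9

-- 31. maze.move(dir='south') : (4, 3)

-- 32. maze.sense(dir='south') : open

-- 33. stack.push(x='south') : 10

-- 34. maze.move(dir='south') : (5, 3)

-- 35. maze.sense(dir='south') : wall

-- 36. maze.sense(dir='east') : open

-- 37. stack.push(x='east') : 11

-- 38. maze.move(dir='east') : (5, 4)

-- 39. maze.sense(dir='south') : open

-- 40. stack.push(x='south') : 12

-- 41. maze.move(dir='south') : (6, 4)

-- 42. maze.sense(dir='south') : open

-- 43. stack.push(x='south') : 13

-- 44. maze.move(dir='south') : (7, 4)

-- 45. maze.sense(dir='south') : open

-- 46. stack.push(x='south') : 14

-- 47. maze.move(dir='south') : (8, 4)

-- 48. maze.sense(dir='east') : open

-- 49. stack.push(x='east') : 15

-- 50. maze.move(dir='east') : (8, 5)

-- 51. maze.sense(dir='north') : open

-- 52. stack.push(x='north') : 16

-- 53. maze.move(dir='north') : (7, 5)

-- 54. maze.sense(dir='north') : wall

-- 55. maze.sense(dir='east') : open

-- 56. stack.push(x='east') : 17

-- 57. maze.move(dir='east') : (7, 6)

-- 58. maze.sense(dir='south') : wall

-- 59. maze.sense(dir='north') : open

-- 60. stack.push(x='north') : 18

-- 61. maze.move(dir='north') : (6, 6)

-- 62. maze.sense(dir='north') : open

-- 63. stack.push(x='north') : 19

-- 64. maze.move(dir='north') : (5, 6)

-- 65. maze.sense(dir='north') : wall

-- 66. maze.sense(dir='east') : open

-- 67. stack.push(x='east') : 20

-- 68. maze.move(dir='east') : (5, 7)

-- 69. maze.sense(dir='south') : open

-- 70. stack.push(x='south') : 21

-- 71. maze.move(dir='south') : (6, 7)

-- 72. maze.sense(dir='south') : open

-- 73. stack.push(x='south') : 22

-- 74. maze.move(dir='south') : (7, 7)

-- 75. maze.sense(dir='south') : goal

-- 76. maze.move(dir='south') : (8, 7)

Answer: (8, 7)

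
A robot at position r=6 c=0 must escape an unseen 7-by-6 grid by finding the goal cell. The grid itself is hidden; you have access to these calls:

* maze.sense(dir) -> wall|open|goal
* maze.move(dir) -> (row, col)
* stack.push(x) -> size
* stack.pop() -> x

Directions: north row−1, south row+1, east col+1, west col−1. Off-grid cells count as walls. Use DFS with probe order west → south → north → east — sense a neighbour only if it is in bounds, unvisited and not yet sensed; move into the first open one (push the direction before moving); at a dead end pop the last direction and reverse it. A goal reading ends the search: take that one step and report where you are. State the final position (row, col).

→ maze.sense(dir='north')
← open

→ stack.push(x='north')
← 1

→ maze.move(dir='north')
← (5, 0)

→ maze.sense(dir='north')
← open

→ stack.push(x='north')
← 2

→ maze.move(dir='north')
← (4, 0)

→ maze.sense(dir='north')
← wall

→ maze.sense(dir='east')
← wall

→ stack.pop()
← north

→ maze.move(dir='south')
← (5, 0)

→ maze.sense(dir='east')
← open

→ stack.push(x='east')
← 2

→ maze.move(dir='east')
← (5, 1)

→ maze.sense(dir='south')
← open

→ stack.push(x='south')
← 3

→ maze.move(dir='south')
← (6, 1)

→ maze.sense(dir='east')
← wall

→ stack.pop()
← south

→ maze.move(dir='north')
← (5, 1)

→ maze.sense(dir='east')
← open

→ stack.push(x='east')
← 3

→ maze.move(dir='east')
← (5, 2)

→ maze.sense(dir='north')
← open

→ stack.push(x='north')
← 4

→ maze.move(dir='north')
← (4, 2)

→ maze.sense(dir='north')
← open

→ stack.push(x='north')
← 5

→ maze.move(dir='north')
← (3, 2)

→ maze.sense(dir='west')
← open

→ stack.push(x='west')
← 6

→ maze.move(dir='west')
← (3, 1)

→ maze.sense(dir='north')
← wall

→ stack.pop()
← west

→ maze.move(dir='east')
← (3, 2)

→ maze.sense(dir='north')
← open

→ stack.push(x='north')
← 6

→ maze.move(dir='north')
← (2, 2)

→ maze.sense(dir='north')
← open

→ stack.push(x='north')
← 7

→ maze.move(dir='north')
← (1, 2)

→ maze.sense(dir='west')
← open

→ stack.push(x='west')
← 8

→ maze.move(dir='west')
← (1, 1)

→ maze.sense(dir='west')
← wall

→ maze.sense(dir='north')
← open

→ stack.push(x='north')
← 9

→ maze.move(dir='north')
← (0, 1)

→ maze.sense(dir='west')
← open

→ stack.push(x='west')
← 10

→ maze.move(dir='west')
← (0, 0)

→ stack.pop()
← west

→ maze.move(dir='east')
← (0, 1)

→ maze.sense(dir='east')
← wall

→ stack.pop()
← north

→ maze.move(dir='south')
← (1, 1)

→ stack.pop()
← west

→ maze.move(dir='east')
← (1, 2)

→ maze.sense(dir='east')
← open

→ stack.push(x='east')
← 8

→ maze.move(dir='east')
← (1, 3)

→ maze.sense(dir='south')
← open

→ stack.push(x='south')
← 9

→ maze.move(dir='south')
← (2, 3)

→ maze.sense(dir='south')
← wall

→ maze.sense(dir='east')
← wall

→ stack.pop()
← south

→ maze.move(dir='north')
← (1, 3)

→ maze.sense(dir='north')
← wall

→ maze.sense(dir='east')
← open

→ stack.push(x='east')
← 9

→ maze.move(dir='east')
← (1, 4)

→ maze.sense(dir='north')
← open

→ stack.push(x='north')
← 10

→ maze.move(dir='north')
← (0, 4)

→ maze.sense(dir='east')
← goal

→ maze.move(dir='east')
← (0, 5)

Answer: (0, 5)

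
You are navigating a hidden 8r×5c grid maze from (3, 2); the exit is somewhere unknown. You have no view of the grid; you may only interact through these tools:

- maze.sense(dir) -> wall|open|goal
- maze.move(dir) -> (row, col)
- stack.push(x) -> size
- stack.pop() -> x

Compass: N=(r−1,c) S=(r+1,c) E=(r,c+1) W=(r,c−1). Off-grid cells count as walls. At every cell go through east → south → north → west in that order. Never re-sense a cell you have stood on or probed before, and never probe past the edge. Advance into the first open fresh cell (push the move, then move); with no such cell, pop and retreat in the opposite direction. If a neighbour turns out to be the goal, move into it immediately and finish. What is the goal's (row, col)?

·→ maze.sense(dir: east)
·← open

·→ stack.push(x: east)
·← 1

·→ maze.move(dir: east)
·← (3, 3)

·→ maze.sense(dir: east)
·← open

·→ stack.push(x: east)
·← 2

·→ maze.move(dir: east)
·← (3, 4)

·→ maze.sense(dir: south)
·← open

·→ stack.push(x: south)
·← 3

·→ maze.move(dir: south)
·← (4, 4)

·→ maze.sense(dir: south)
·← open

·→ stack.push(x: south)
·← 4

·→ maze.move(dir: south)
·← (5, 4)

·→ maze.sense(dir: south)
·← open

·→ stack.push(x: south)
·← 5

·→ maze.move(dir: south)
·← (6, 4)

·→ maze.sense(dir: south)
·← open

·→ stack.push(x: south)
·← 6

·→ maze.move(dir: south)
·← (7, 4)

·→ maze.sense(dir: west)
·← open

·→ stack.push(x: west)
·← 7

·→ maze.move(dir: west)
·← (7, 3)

·→ maze.sense(dir: north)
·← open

·→ stack.push(x: north)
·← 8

·→ maze.move(dir: north)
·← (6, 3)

·→ maze.sense(dir: north)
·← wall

·→ maze.sense(dir: west)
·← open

·→ stack.push(x: west)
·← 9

·→ maze.move(dir: west)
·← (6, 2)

·→ maze.sense(dir: south)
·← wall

·→ maze.sense(dir: north)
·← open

·→ stack.push(x: north)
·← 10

·→ maze.move(dir: north)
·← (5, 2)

·→ maze.sense(dir: north)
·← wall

·→ maze.sense(dir: west)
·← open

·→ stack.push(x: west)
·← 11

·→ maze.move(dir: west)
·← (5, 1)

·→ maze.sense(dir: south)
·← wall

·→ maze.sense(dir: north)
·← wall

·→ maze.sense(dir: west)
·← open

·→ stack.push(x: west)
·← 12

·→ maze.move(dir: west)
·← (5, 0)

·→ maze.sense(dir: south)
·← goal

·→ maze.move(dir: south)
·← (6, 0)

Answer: (6, 0)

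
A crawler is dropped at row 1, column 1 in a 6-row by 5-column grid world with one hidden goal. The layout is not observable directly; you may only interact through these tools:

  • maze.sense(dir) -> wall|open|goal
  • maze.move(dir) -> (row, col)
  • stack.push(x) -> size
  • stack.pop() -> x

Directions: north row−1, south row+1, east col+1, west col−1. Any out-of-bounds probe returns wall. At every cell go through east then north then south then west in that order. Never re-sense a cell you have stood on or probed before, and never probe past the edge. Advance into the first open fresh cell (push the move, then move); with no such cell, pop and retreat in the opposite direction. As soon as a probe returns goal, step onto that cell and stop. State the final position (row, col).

// 1. sense(dir='east') == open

// 2. push(x='east') == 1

// 3. move(dir='east') == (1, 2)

// 4. sense(dir='east') == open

// 5. push(x='east') == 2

// 6. move(dir='east') == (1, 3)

// 7. sense(dir='east') == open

// 8. push(x='east') == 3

// 9. move(dir='east') == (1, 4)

// 10. sense(dir='north') == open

// 11. push(x='north') == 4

// 12. move(dir='north') == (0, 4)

// 13. sense(dir='west') == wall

// 14. pop() == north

// 15. move(dir='south') == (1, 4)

// 16. sense(dir='south') == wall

// 17. pop() == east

// 18. move(dir='west') == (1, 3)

// 19. sense(dir='south') == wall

// 20. pop() == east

// 21. move(dir='west') == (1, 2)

// 22. sense(dir='north') == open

// 23. push(x='north') == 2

// 24. move(dir='north') == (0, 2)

// 25. sense(dir='west') == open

// 26. push(x='west') == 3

// 27. move(dir='west') == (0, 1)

// 28. sense(dir='west') == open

// 29. push(x='west') == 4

// 30. move(dir='west') == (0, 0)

// 31. sense(dir='south') == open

// 32. push(x='south') == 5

// 33. move(dir='south') == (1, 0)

// 34. sense(dir='south') == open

// 35. push(x='south') == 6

// 36. move(dir='south') == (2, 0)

// 37. sense(dir='east') == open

// 38. push(x='east') == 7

// 39. move(dir='east') == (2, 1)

// 40. sense(dir='east') == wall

// 41. sense(dir='south') == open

// 42. push(x='south') == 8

// 43. move(dir='south') == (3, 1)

// 44. sense(dir='east') == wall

// 45. sense(dir='south') == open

// 46. push(x='south') == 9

// 47. move(dir='south') == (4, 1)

// 48. sense(dir='east') == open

// 49. push(x='east') == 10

// 50. move(dir='east') == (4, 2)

// 51. sense(dir='east') == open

// 52. push(x='east') == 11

// 53. move(dir='east') == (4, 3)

// 54. sense(dir='east') == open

// 55. push(x='east') == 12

// 56. move(dir='east') == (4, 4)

// 57. sense(dir='north') == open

// 58. push(x='north') == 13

// 59. move(dir='north') == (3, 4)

// 60. sense(dir='west') == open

// 61. push(x='west') == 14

// 62. move(dir='west') == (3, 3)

// 63. pop() == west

// 64. move(dir='east') == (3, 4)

// 65. pop() == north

// 66. move(dir='south') == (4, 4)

// 67. sense(dir='south') == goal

// 68. move(dir='south') == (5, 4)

Answer: (5, 4)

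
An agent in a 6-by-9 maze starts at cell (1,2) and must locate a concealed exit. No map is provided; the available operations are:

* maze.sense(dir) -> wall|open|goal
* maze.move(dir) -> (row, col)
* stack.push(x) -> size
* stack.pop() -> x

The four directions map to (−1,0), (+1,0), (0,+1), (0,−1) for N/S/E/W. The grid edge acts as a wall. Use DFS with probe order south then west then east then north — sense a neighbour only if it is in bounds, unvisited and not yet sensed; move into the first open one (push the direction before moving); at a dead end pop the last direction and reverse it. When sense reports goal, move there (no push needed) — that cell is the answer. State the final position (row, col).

;; maze.sense(dir=south) == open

;; stack.push(x=south) == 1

;; maze.move(dir=south) == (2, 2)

;; maze.sense(dir=south) == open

;; stack.push(x=south) == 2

;; maze.move(dir=south) == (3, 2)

;; maze.sense(dir=south) == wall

;; maze.sense(dir=west) == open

;; stack.push(x=west) == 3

;; maze.move(dir=west) == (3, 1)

;; maze.sense(dir=south) == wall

;; maze.sense(dir=west) == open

;; stack.push(x=west) == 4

;; maze.move(dir=west) == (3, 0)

;; maze.sense(dir=south) == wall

;; maze.sense(dir=north) == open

;; stack.push(x=north) == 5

;; maze.move(dir=north) == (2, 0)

;; maze.sense(dir=east) == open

;; stack.push(x=east) == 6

;; maze.move(dir=east) == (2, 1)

;; maze.sense(dir=north) == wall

;; stack.pop() == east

;; maze.move(dir=west) == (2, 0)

;; maze.sense(dir=north) == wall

;; stack.pop() == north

;; maze.move(dir=south) == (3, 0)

;; stack.pop() == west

;; maze.move(dir=east) == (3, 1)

;; stack.pop() == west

;; maze.move(dir=east) == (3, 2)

;; maze.sense(dir=east) == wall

;; stack.pop() == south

;; maze.move(dir=north) == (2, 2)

;; maze.sense(dir=east) == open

;; stack.push(x=east) == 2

;; maze.move(dir=east) == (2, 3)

;; maze.sense(dir=east) == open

;; stack.push(x=east) == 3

;; maze.move(dir=east) == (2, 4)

;; maze.sense(dir=south) == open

;; stack.push(x=south) == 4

;; maze.move(dir=south) == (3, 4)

;; maze.sense(dir=south) == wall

;; maze.sense(dir=east) == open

;; stack.push(x=east) == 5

;; maze.move(dir=east) == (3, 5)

;; maze.sense(dir=south) == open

;; stack.push(x=south) == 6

;; maze.move(dir=south) == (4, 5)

;; maze.sense(dir=south) == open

;; stack.push(x=south) == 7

;; maze.move(dir=south) == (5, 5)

;; maze.sense(dir=west) == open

;; stack.push(x=west) == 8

;; maze.move(dir=west) == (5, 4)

;; maze.sense(dir=west) == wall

;; stack.pop() == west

;; maze.move(dir=east) == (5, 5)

;; maze.sense(dir=east) == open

;; stack.push(x=east) == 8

;; maze.move(dir=east) == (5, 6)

;; maze.sense(dir=east) == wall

;; maze.sense(dir=north) == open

;; stack.push(x=north) == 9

;; maze.move(dir=north) == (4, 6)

;; maze.sense(dir=east) == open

;; stack.push(x=east) == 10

;; maze.move(dir=east) == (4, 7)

;; maze.sense(dir=east) == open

;; stack.push(x=east) == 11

;; maze.move(dir=east) == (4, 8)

;; maze.sense(dir=south) == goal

;; maze.move(dir=south) == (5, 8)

Answer: (5, 8)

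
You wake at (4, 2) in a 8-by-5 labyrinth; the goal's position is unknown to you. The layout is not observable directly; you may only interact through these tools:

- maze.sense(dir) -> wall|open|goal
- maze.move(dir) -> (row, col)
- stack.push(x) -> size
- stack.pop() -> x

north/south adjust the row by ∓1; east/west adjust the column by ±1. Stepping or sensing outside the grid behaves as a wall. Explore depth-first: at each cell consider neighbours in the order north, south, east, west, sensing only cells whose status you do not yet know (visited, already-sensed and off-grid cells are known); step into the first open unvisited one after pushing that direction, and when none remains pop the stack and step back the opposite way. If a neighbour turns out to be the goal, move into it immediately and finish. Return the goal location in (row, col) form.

CALL maze.sense[dir=north]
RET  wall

CALL maze.sense[dir=south]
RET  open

CALL stack.push[x=south]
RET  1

CALL maze.move[dir=south]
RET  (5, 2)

CALL maze.sense[dir=south]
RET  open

CALL stack.push[x=south]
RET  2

CALL maze.move[dir=south]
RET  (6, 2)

CALL maze.sense[dir=south]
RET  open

CALL stack.push[x=south]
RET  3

CALL maze.move[dir=south]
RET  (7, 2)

CALL maze.sense[dir=east]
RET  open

CALL stack.push[x=east]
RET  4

CALL maze.move[dir=east]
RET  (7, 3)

CALL maze.sense[dir=north]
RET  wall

CALL maze.sense[dir=east]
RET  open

CALL stack.push[x=east]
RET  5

CALL maze.move[dir=east]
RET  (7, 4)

CALL maze.sense[dir=north]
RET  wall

CALL stack.pop[]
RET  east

CALL maze.move[dir=west]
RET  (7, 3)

CALL stack.pop[]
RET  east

CALL maze.move[dir=west]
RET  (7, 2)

CALL maze.sense[dir=west]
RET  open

CALL stack.push[x=west]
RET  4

CALL maze.move[dir=west]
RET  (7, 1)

CALL maze.sense[dir=north]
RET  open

CALL stack.push[x=north]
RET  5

CALL maze.move[dir=north]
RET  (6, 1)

CALL maze.sense[dir=north]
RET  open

CALL stack.push[x=north]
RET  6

CALL maze.move[dir=north]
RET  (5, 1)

CALL maze.sense[dir=north]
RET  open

CALL stack.push[x=north]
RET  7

CALL maze.move[dir=north]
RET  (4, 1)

CALL maze.sense[dir=north]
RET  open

CALL stack.push[x=north]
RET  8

CALL maze.move[dir=north]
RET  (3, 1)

CALL maze.sense[dir=north]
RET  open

CALL stack.push[x=north]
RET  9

CALL maze.move[dir=north]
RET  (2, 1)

CALL maze.sense[dir=north]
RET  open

CALL stack.push[x=north]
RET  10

CALL maze.move[dir=north]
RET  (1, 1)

CALL maze.sense[dir=north]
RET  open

CALL stack.push[x=north]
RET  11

CALL maze.move[dir=north]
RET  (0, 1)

CALL maze.sense[dir=east]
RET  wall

CALL maze.sense[dir=west]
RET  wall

CALL stack.pop[]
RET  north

CALL maze.move[dir=south]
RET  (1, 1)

CALL maze.sense[dir=east]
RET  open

CALL stack.push[x=east]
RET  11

CALL maze.move[dir=east]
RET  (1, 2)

CALL maze.sense[dir=south]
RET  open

CALL stack.push[x=south]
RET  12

CALL maze.move[dir=south]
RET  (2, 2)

CALL maze.sense[dir=east]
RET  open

CALL stack.push[x=east]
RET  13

CALL maze.move[dir=east]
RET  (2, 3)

CALL maze.sense[dir=north]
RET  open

CALL stack.push[x=north]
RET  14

CALL maze.move[dir=north]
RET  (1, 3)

CALL maze.sense[dir=north]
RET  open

CALL stack.push[x=north]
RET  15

CALL maze.move[dir=north]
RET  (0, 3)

CALL maze.sense[dir=east]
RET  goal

CALL maze.move[dir=east]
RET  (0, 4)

Answer: (0, 4)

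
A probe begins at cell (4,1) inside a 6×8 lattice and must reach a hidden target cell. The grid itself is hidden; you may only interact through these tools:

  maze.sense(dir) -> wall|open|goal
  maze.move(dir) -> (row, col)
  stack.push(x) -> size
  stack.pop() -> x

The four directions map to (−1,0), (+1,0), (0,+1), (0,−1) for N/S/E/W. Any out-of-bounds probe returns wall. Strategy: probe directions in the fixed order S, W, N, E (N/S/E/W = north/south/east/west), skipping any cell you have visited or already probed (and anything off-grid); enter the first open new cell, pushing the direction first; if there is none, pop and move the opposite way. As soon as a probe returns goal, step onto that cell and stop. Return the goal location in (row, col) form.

% maze.sense dir→south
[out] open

% stack.push x→south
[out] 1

% maze.move dir→south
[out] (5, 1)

% maze.sense dir→west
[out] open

% stack.push x→west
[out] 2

% maze.move dir→west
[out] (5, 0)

% maze.sense dir→north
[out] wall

% stack.pop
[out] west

% maze.move dir→east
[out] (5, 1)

% maze.sense dir→east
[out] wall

% stack.pop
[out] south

% maze.move dir→north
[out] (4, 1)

% maze.sense dir→north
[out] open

% stack.push x→north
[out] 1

% maze.move dir→north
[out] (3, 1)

% maze.sense dir→west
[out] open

% stack.push x→west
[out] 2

% maze.move dir→west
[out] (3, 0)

% maze.sense dir→north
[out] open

% stack.push x→north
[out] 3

% maze.move dir→north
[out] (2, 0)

% maze.sense dir→north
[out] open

% stack.push x→north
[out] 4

% maze.move dir→north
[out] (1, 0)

% maze.sense dir→north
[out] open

% stack.push x→north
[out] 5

% maze.move dir→north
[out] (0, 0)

% maze.sense dir→east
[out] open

% stack.push x→east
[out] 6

% maze.move dir→east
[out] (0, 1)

% maze.sense dir→south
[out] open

% stack.push x→south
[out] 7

% maze.move dir→south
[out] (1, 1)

% maze.sense dir→south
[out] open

% stack.push x→south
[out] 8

% maze.move dir→south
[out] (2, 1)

% maze.sense dir→east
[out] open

% stack.push x→east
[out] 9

% maze.move dir→east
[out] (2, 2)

% maze.sense dir→south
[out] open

% stack.push x→south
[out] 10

% maze.move dir→south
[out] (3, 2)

% maze.sense dir→south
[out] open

% stack.push x→south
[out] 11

% maze.move dir→south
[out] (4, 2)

% maze.sense dir→east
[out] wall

% stack.pop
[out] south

% maze.move dir→north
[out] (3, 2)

% maze.sense dir→east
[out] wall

% stack.pop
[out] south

% maze.move dir→north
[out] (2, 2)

% maze.sense dir→north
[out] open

% stack.push x→north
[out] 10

% maze.move dir→north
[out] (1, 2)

% maze.sense dir→north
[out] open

% stack.push x→north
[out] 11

% maze.move dir→north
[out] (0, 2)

% maze.sense dir→east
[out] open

% stack.push x→east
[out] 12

% maze.move dir→east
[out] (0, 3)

% maze.sense dir→south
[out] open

% stack.push x→south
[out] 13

% maze.move dir→south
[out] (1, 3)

% maze.sense dir→south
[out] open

% stack.push x→south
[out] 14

% maze.move dir→south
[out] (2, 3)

% maze.sense dir→east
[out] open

% stack.push x→east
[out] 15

% maze.move dir→east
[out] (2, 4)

% maze.sense dir→south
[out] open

% stack.push x→south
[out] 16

% maze.move dir→south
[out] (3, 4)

% maze.sense dir→south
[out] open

% stack.push x→south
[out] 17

% maze.move dir→south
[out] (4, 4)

% maze.sense dir→south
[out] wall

% maze.sense dir→east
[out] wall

% stack.pop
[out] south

% maze.move dir→north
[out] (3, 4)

% maze.sense dir→east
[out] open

% stack.push x→east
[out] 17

% maze.move dir→east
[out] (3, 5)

% maze.sense dir→north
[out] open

% stack.push x→north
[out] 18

% maze.move dir→north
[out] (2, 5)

% maze.sense dir→north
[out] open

% stack.push x→north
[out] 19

% maze.move dir→north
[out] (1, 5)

% maze.sense dir→west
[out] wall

% maze.sense dir→north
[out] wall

% maze.sense dir→east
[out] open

% stack.push x→east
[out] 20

% maze.move dir→east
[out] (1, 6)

% maze.sense dir→south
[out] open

% stack.push x→south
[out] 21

% maze.move dir→south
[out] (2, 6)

% maze.sense dir→south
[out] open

% stack.push x→south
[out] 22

% maze.move dir→south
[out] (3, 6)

% maze.sense dir→south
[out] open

% stack.push x→south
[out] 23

% maze.move dir→south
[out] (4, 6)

% maze.sense dir→south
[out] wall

% maze.sense dir→east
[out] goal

% maze.move dir→east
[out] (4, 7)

Answer: (4, 7)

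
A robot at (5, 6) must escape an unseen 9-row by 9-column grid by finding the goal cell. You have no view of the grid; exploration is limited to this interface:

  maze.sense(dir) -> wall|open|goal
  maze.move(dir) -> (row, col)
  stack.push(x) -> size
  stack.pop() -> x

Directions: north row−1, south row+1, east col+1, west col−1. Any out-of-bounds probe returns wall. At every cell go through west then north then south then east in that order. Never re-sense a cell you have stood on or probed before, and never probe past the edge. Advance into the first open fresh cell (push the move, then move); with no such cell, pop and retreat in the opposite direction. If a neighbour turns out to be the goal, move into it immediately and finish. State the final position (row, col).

$ sense dir→west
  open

$ push x→west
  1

$ move dir→west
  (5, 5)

$ sense dir→west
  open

$ push x→west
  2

$ move dir→west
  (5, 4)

$ sense dir→west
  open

$ push x→west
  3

$ move dir→west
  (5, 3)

$ sense dir→west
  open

$ push x→west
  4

$ move dir→west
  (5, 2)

$ sense dir→west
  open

$ push x→west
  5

$ move dir→west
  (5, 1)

$ sense dir→west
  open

$ push x→west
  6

$ move dir→west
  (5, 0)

$ sense dir→north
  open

$ push x→north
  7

$ move dir→north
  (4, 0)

$ sense dir→north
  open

$ push x→north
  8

$ move dir→north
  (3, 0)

$ sense dir→north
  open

$ push x→north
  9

$ move dir→north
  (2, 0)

$ sense dir→north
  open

$ push x→north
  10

$ move dir→north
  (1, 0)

$ sense dir→north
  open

$ push x→north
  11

$ move dir→north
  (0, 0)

$ sense dir→east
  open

$ push x→east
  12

$ move dir→east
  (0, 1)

$ sense dir→south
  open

$ push x→south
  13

$ move dir→south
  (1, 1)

$ sense dir→south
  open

$ push x→south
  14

$ move dir→south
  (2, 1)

$ sense dir→south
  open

$ push x→south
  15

$ move dir→south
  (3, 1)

$ sense dir→south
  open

$ push x→south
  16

$ move dir→south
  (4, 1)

$ sense dir→east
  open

$ push x→east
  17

$ move dir→east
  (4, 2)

$ sense dir→north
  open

$ push x→north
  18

$ move dir→north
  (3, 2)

$ sense dir→north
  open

$ push x→north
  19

$ move dir→north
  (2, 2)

$ sense dir→north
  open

$ push x→north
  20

$ move dir→north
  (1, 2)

$ sense dir→north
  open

$ push x→north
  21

$ move dir→north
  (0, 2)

$ sense dir→east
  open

$ push x→east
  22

$ move dir→east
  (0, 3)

$ sense dir→south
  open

$ push x→south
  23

$ move dir→south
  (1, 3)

$ sense dir→south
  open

$ push x→south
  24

$ move dir→south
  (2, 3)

$ sense dir→south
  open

$ push x→south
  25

$ move dir→south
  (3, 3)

$ sense dir→south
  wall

$ sense dir→east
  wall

$ pop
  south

$ move dir→north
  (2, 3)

$ sense dir→east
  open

$ push x→east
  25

$ move dir→east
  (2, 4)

$ sense dir→north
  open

$ push x→north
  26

$ move dir→north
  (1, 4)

$ sense dir→north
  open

$ push x→north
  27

$ move dir→north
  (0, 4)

$ sense dir→east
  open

$ push x→east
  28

$ move dir→east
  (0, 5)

$ sense dir→south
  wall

$ sense dir→east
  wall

$ pop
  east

$ move dir→west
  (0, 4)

$ pop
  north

$ move dir→south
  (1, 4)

$ pop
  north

$ move dir→south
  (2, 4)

$ sense dir→east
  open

$ push x→east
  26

$ move dir→east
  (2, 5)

$ sense dir→south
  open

$ push x→south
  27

$ move dir→south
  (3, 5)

$ sense dir→south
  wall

$ sense dir→east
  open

$ push x→east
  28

$ move dir→east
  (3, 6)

$ sense dir→north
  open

$ push x→north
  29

$ move dir→north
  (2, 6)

$ sense dir→north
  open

$ push x→north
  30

$ move dir→north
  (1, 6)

$ sense dir→east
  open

$ push x→east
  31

$ move dir→east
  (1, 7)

$ sense dir→north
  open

$ push x→north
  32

$ move dir→north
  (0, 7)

$ sense dir→east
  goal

$ move dir→east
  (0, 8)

Answer: (0, 8)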